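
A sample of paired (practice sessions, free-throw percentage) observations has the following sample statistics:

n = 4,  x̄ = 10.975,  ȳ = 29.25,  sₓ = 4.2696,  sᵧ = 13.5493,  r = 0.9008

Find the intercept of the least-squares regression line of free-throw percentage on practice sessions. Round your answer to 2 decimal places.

-2.12

b = r · sᵧ/sₓ = 0.9008 · 13.5493/4.2696 = 2.858631
a = ȳ − b·x̄ = 29.25 − 2.858631·10.975 = -2.123471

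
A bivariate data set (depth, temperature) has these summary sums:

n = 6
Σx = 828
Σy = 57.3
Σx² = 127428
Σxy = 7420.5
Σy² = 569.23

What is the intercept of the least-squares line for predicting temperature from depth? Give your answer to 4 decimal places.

Sxx = Σx² − (Σx)²/n = 127428 − 114264 = 13164
Sxy = Σxy − (Σx)(Σy)/n = 7420.5 − 7907.4 = -486.9
b = Sxy/Sxx = -486.9/13164 = -0.036987
a = ȳ − b·x̄ = 9.55 − (-0.036987)·138 = 14.654239

14.6542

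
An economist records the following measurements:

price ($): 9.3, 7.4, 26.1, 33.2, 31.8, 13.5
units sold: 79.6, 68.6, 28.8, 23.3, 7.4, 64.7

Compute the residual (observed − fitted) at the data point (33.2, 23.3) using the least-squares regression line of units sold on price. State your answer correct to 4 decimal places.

9.5847

n = 6, Σx = 121.3, Σy = 272.4, Σxy = 3881.93, Σx² = 3118.19
Sxx = Σx² − (Σx)²/n = 3118.19 − 2452.281667 = 665.908333
Sxy = Σxy − (Σx)(Σy)/n = 3881.93 − 5507.02 = -1625.09
b = Sxy/Sxx = -1625.09/665.908333 = -2.440411
a = ȳ − b·x̄ = 45.4 − (-2.440411)·20.216667 = 94.736975
ŷ(33.2) = 94.736975 + (-2.440411)·33.2 = 13.715331
residual = y − ŷ = 23.3 − 13.715331 = 9.584669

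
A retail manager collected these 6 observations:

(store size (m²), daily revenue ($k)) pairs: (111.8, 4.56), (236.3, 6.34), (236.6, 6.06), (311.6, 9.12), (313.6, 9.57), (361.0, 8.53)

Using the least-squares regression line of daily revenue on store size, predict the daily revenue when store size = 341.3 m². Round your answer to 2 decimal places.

n = 6, Σx = 1570.9, Σy = 44.18, Σxy = 12364.02, Σx² = 450077.01
Sxx = Σx² − (Σx)²/n = 450077.01 − 411287.801667 = 38789.208333
Sxy = Σxy − (Σx)(Σy)/n = 12364.02 − 11567.060333 = 796.959667
b = Sxy/Sxx = 796.959667/38789.208333 = 0.020546
a = ȳ − b·x̄ = 7.363333 − 0.020546·261.816667 = 1.984071
ŷ(341.3) = a + b·341.3 = 1.984071 + 0.020546·341.3 = 8.996391

9.00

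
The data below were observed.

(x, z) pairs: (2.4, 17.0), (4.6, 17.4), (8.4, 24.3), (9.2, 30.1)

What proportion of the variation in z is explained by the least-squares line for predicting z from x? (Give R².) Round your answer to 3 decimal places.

n = 4, Σx = 24.6, Σy = 88.8, Σxy = 601.88, Σx² = 182.12, Σy² = 2088.26
Sxx = Σx² − (Σx)²/n = 182.12 − 151.29 = 30.83
Sxy = Σxy − (Σx)(Σy)/n = 601.88 − 546.12 = 55.76
Syy = Σy² − (Σy)²/n = 2088.26 − 1971.36 = 116.9
R² = Sxy²/(Sxx·Syy) = (55.76)²/(30.83·116.9) = 0.862695

0.863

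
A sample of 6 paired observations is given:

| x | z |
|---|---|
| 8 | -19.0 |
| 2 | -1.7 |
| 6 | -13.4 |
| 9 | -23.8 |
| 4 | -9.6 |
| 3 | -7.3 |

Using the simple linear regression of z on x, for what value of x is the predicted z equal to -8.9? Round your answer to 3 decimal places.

n = 6, Σx = 32, Σy = -74.8, Σxy = -510.3, Σx² = 210
Sxx = Σx² − (Σx)²/n = 210 − 170.666667 = 39.333333
Sxy = Σxy − (Σx)(Σy)/n = -510.3 − (-398.933333) = -111.366667
b = Sxy/Sxx = -111.366667/39.333333 = -2.831356
a = ȳ − b·x̄ = -12.466667 − (-2.831356)·5.333333 = 2.633898
Set a + b·x = -8.9: x = (-8.9 − 2.633898) / (-2.831356) = 4.073631

4.074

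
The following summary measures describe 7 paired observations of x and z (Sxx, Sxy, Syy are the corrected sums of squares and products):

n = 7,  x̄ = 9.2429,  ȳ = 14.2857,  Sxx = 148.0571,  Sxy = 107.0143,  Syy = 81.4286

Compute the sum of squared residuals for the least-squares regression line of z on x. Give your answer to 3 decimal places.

b = Sxy/Sxx = 107.0143/148.0571 = 0.722791
SSE = Syy − b·Sxy = 81.4286 − 0.722791·107.0143 = 4.079656

4.080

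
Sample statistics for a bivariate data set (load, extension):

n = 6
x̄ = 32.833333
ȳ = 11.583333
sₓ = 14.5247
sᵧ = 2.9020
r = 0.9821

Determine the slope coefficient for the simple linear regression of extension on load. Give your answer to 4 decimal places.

0.1962

b = r · sᵧ/sₓ = 0.9821 · 2.902/14.5247 = 0.196221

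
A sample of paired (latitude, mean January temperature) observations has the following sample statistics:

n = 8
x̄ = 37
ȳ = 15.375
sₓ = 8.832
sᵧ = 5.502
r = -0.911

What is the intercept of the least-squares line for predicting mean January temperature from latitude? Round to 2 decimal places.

36.37

b = r · sᵧ/sₓ = -0.911 · 5.502/8.832 = -0.567518
a = ȳ − b·x̄ = 15.375 − (-0.567518)·37 = 36.373179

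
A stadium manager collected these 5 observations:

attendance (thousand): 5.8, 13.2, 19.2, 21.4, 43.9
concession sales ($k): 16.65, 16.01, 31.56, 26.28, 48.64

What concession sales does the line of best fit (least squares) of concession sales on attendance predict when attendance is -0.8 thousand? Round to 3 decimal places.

n = 5, Σx = 103.5, Σy = 139.14, Σxy = 3611.542, Σx² = 2961.69
Sxx = Σx² − (Σx)²/n = 2961.69 − 2142.45 = 819.24
Sxy = Σxy − (Σx)(Σy)/n = 3611.542 − 2880.198 = 731.344
b = Sxy/Sxx = 731.344/819.24 = 0.892710
a = ȳ − b·x̄ = 27.828 − 0.892710·20.7 = 9.348896
ŷ(-0.8) = a + b·-0.8 = 9.348896 + 0.892710·(-0.8) = 8.634728

8.635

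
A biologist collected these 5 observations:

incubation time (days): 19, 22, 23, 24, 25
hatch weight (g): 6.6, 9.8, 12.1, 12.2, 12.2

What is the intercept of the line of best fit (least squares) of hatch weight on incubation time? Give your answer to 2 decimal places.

-12.40

n = 5, Σx = 113, Σy = 52.9, Σxy = 1217.1, Σx² = 2575
Sxx = Σx² − (Σx)²/n = 2575 − 2553.8 = 21.2
Sxy = Σxy − (Σx)(Σy)/n = 1217.1 − 1195.54 = 21.56
b = Sxy/Sxx = 21.56/21.2 = 1.016981
a = ȳ − b·x̄ = 10.58 − 1.016981·22.6 = -12.403774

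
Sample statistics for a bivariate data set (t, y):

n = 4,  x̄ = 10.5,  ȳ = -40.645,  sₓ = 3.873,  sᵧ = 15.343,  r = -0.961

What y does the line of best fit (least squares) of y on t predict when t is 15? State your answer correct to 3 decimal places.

-57.777

b = r · sᵧ/sₓ = -0.961 · 15.343/3.873 = -3.807029
a = ȳ − b·x̄ = -40.645 − (-3.807029)·10.5 = -0.671196
ŷ(15) = a + b·15 = -0.671196 + (-3.807029)·15 = -57.776630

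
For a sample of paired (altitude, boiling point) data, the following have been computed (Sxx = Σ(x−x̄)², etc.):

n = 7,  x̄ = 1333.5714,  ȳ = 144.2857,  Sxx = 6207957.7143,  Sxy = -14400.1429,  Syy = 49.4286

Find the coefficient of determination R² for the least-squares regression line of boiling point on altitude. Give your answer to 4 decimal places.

R² = Sxy²/(Sxx·Syy) = (-14400.1429)²/(6207957.7143·49.4286) = 0.675782

0.6758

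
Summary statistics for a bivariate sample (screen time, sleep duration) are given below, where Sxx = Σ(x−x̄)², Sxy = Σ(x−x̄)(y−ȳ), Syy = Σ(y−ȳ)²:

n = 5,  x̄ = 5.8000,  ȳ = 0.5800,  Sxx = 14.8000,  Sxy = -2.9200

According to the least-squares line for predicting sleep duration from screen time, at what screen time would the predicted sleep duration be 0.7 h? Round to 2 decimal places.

b = Sxy/Sxx = -2.92/14.8 = -0.197297
a = ȳ − b·x̄ = 0.58 − (-0.197297)·5.8 = 1.724324
Set a + b·x = 0.7: x = (0.7 − 1.724324) / (-0.197297) = 5.191781

5.19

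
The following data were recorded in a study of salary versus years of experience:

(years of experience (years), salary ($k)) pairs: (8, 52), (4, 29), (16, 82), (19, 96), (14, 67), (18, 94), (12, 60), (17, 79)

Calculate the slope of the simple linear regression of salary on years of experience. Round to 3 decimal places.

n = 8, Σx = 108, Σy = 559, Σxy = 8361, Σx² = 1650
Sxx = Σx² − (Σx)²/n = 1650 − 1458 = 192
Sxy = Σxy − (Σx)(Σy)/n = 8361 − 7546.5 = 814.5
b = Sxy/Sxx = 814.5/192 = 4.242188

4.242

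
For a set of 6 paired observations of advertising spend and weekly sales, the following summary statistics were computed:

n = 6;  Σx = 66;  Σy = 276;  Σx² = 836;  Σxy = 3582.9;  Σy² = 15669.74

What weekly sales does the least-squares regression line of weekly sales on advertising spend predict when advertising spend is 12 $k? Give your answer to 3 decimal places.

50.972

Sxx = Σx² − (Σx)²/n = 836 − 726 = 110
Sxy = Σxy − (Σx)(Σy)/n = 3582.9 − 3036 = 546.9
b = Sxy/Sxx = 546.9/110 = 4.971818
a = ȳ − b·x̄ = 46 − 4.971818·11 = -8.69
ŷ(12) = a + b·12 = -8.69 + 4.971818·12 = 50.971818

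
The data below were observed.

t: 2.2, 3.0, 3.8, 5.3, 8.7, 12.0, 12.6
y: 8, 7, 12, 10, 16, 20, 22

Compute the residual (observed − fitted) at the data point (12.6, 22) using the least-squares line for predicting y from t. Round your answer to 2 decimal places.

0.73

n = 7, Σx = 47.6, Σy = 95, Σxy = 793.6, Σx² = 434.82
Sxx = Σx² − (Σx)²/n = 434.82 − 323.68 = 111.14
Sxy = Σxy − (Σx)(Σy)/n = 793.6 − 646 = 147.6
b = Sxy/Sxx = 147.6/111.14 = 1.328055
a = ȳ − b·x̄ = 13.571429 − 1.328055·6.8 = 4.540657
ŷ(12.6) = 4.540657 + 1.328055·12.6 = 21.274146
residual = y − ŷ = 22 − 21.274146 = 0.725854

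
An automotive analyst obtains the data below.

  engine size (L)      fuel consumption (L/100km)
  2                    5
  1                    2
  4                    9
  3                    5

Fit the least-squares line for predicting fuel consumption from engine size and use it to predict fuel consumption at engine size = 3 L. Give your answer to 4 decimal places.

6.3000

n = 4, Σx = 10, Σy = 21, Σxy = 63, Σx² = 30
Sxx = Σx² − (Σx)²/n = 30 − 25 = 5
Sxy = Σxy − (Σx)(Σy)/n = 63 − 52.5 = 10.5
b = Sxy/Sxx = 10.5/5 = 2.1
a = ȳ − b·x̄ = 5.25 − 2.1·2.5 = 0
ŷ(3) = a + b·3 = 0 + 2.1·3 = 6.3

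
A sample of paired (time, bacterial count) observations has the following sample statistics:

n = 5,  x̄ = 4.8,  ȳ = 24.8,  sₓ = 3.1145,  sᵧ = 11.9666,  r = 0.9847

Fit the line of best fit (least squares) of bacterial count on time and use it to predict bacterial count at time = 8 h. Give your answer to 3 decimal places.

36.907

b = r · sᵧ/sₓ = 0.9847 · 11.9666/3.1145 = 3.783436
a = ȳ − b·x̄ = 24.8 − 3.783436·4.8 = 6.639508
ŷ(8) = a + b·8 = 6.639508 + 3.783436·8 = 36.906995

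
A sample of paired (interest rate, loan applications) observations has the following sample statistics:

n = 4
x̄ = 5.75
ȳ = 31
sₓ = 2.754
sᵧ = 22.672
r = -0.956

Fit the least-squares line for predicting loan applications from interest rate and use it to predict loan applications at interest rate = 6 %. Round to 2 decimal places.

29.03

b = r · sᵧ/sₓ = -0.956 · 22.672/2.754 = -7.870164
a = ȳ − b·x̄ = 31 − (-7.870164)·5.75 = 76.253444
ŷ(6) = a + b·6 = 76.253444 + (-7.870164)·6 = 29.032459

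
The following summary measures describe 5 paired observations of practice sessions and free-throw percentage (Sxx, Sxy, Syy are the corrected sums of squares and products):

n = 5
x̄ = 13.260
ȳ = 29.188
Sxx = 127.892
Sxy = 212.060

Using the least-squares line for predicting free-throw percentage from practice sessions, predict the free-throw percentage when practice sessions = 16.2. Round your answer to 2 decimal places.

b = Sxy/Sxx = 212.06/127.892 = 1.658118
a = ȳ − b·x̄ = 29.188 − 1.658118·13.26 = 7.201358
ŷ(16.2) = a + b·16.2 = 7.201358 + 1.658118·16.2 = 34.062866

34.06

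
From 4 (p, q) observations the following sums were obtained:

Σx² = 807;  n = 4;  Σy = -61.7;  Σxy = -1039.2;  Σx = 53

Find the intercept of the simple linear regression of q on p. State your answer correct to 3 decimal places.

12.615

Sxx = Σx² − (Σx)²/n = 807 − 702.25 = 104.75
Sxy = Σxy − (Σx)(Σy)/n = -1039.2 − (-817.525) = -221.675
b = Sxy/Sxx = -221.675/104.75 = -2.116229
a = ȳ − b·x̄ = -15.425 − (-2.116229)·13.25 = 12.615036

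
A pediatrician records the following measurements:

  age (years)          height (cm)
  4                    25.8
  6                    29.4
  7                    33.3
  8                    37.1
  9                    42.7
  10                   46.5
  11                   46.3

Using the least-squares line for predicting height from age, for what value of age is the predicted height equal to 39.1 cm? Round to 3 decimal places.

8.395

n = 7, Σx = 55, Σy = 261.1, Σxy = 2168.1, Σx² = 467
Sxx = Σx² − (Σx)²/n = 467 − 432.142857 = 34.857143
Sxy = Σxy − (Σx)(Σy)/n = 2168.1 − 2051.5 = 116.6
b = Sxy/Sxx = 116.6/34.857143 = 3.345082
a = ȳ − b·x̄ = 37.3 − 3.345082·7.857143 = 11.017213
Set a + b·x = 39.1: x = (39.1 − 11.017213) / 3.345082 = 8.395246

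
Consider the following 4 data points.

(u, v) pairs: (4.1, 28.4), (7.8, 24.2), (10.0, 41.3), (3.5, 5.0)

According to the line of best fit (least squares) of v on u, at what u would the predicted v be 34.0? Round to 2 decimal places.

8.81

n = 4, Σx = 25.4, Σy = 98.9, Σxy = 735.7, Σx² = 189.9
Sxx = Σx² − (Σx)²/n = 189.9 − 161.29 = 28.61
Sxy = Σxy − (Σx)(Σy)/n = 735.7 − 628.015 = 107.685
b = Sxy/Sxx = 107.685/28.61 = 3.763894
a = ȳ − b·x̄ = 24.725 − 3.763894·6.35 = 0.824275
Set a + b·x = 34.0: x = (34.0 − 0.824275) / 3.763894 = 8.814203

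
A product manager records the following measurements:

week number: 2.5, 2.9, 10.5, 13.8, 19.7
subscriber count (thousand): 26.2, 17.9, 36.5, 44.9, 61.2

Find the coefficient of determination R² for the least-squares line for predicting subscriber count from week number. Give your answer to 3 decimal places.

n = 5, Σx = 49.4, Σy = 186.7, Σxy = 2325.92, Σx² = 703.44, Σy² = 8100.55
Sxx = Σx² − (Σx)²/n = 703.44 − 488.072 = 215.368
Sxy = Σxy − (Σx)(Σy)/n = 2325.92 − 1844.596 = 481.324
Syy = Σy² − (Σy)²/n = 8100.55 − 6971.378 = 1129.172
R² = Sxy²/(Sxx·Syy) = (481.324)²/(215.368·1129.172) = 0.952651

0.953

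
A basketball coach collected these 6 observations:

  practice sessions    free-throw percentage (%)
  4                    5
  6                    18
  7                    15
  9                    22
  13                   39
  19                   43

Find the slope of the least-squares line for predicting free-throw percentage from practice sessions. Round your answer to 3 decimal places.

n = 6, Σx = 58, Σy = 142, Σxy = 1755, Σx² = 712
Sxx = Σx² − (Σx)²/n = 712 − 560.666667 = 151.333333
Sxy = Σxy − (Σx)(Σy)/n = 1755 − 1372.666667 = 382.333333
b = Sxy/Sxx = 382.333333/151.333333 = 2.526432

2.526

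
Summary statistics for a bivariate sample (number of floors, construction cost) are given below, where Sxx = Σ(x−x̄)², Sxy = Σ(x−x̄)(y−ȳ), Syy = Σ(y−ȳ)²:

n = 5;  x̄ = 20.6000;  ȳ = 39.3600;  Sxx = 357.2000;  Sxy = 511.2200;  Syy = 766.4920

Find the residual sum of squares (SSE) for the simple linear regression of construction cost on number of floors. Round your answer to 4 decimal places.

b = Sxy/Sxx = 511.22/357.2 = 1.431187
SSE = Syy − b·Sxy = 766.492 − 1.431187·511.22 = 34.840577

34.8406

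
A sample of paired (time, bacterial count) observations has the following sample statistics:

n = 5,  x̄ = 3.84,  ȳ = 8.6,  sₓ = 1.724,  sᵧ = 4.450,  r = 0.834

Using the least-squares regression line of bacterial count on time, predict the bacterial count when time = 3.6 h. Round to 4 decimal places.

b = r · sᵧ/sₓ = 0.834 · 4.45/1.724 = 2.152726
a = ȳ − b·x̄ = 8.6 − 2.152726·3.84 = 0.333531
ŷ(3.6) = a + b·3.6 = 0.333531 + 2.152726·3.6 = 8.083346

8.0833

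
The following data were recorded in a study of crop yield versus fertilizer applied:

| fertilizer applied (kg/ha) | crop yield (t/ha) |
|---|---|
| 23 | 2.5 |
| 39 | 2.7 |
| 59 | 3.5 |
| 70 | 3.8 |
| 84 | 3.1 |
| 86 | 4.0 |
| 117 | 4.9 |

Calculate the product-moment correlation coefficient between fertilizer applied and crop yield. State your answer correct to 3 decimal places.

0.898

n = 7, Σx = 478, Σy = 24.5, Σxy = 1813, Σx² = 38572, Σy² = 89.85
Sxx = Σx² − (Σx)²/n = 38572 − 32640.571429 = 5931.428571
Sxy = Σxy − (Σx)(Σy)/n = 1813 − 1673 = 140
Syy = Σy² − (Σy)²/n = 89.85 − 85.75 = 4.1
r = Sxy/√(Sxx·Syy) = 140/√(24318.857143) = 140/155.945045 = 0.897752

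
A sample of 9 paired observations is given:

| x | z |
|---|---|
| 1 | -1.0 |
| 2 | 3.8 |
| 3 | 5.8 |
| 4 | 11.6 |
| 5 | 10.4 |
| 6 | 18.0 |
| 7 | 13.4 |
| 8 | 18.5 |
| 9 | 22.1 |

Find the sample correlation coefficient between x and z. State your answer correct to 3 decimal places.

0.955

n = 9, Σx = 45, Σy = 102.6, Σxy = 671.1, Σx² = 285, Σy² = 1626.02
Sxx = Σx² − (Σx)²/n = 285 − 225 = 60
Sxy = Σxy − (Σx)(Σy)/n = 671.1 − 513 = 158.1
Syy = Σy² − (Σy)²/n = 1626.02 − 1169.64 = 456.38
r = Sxy/√(Sxx·Syy) = 158.1/√(27382.8) = 158.1/165.477491 = 0.955417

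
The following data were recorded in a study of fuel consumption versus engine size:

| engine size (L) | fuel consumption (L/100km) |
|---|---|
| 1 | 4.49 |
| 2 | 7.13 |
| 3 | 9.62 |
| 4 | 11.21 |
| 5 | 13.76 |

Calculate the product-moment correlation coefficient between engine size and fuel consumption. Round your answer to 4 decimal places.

n = 5, Σx = 15, Σy = 46.21, Σxy = 161.25, Σx² = 55, Σy² = 478.5431
Sxx = Σx² − (Σx)²/n = 55 − 45 = 10
Sxy = Σxy − (Σx)(Σy)/n = 161.25 − 138.63 = 22.62
Syy = Σy² − (Σy)²/n = 478.5431 − 427.07282 = 51.47028
r = Sxy/√(Sxx·Syy) = 22.62/√(514.7028) = 22.62/22.687062 = 0.997044

0.9970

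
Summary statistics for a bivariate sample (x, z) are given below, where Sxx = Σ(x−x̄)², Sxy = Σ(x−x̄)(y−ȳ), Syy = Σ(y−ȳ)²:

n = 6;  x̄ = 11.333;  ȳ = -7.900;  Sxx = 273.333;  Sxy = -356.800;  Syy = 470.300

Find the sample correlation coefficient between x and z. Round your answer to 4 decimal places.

-0.9952

r = Sxy/√(Sxx·Syy) = -356.8/√(128548.5099) = -356.8/358.536623 = -0.995156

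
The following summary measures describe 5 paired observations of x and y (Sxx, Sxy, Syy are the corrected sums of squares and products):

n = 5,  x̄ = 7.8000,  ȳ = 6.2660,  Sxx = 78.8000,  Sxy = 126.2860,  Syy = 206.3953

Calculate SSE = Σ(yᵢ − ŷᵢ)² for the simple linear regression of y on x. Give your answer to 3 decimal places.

4.008

b = Sxy/Sxx = 126.286/78.8 = 1.602614
SSE = Syy − b·Sxy = 206.3953 − 1.602614·126.286 = 4.007561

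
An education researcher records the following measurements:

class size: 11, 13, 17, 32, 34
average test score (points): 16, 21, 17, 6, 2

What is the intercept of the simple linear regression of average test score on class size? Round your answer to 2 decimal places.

n = 5, Σx = 107, Σy = 62, Σxy = 998, Σx² = 2759
Sxx = Σx² − (Σx)²/n = 2759 − 2289.8 = 469.2
Sxy = Σxy − (Σx)(Σy)/n = 998 − 1326.8 = -328.8
b = Sxy/Sxx = -328.8/469.2 = -0.700767
a = ȳ − b·x̄ = 12.4 − (-0.700767)·21.4 = 27.396419

27.40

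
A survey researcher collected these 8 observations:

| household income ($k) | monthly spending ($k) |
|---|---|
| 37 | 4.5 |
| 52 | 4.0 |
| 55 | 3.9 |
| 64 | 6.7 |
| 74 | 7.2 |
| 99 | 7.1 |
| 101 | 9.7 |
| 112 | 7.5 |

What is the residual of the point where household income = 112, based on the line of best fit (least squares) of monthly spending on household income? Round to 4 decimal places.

-1.1599

n = 8, Σx = 594, Σy = 50.6, Σxy = 4073.2, Σx² = 49216
Sxx = Σx² − (Σx)²/n = 49216 − 44104.5 = 5111.5
Sxy = Σxy − (Σx)(Σy)/n = 4073.2 − 3757.05 = 316.15
b = Sxy/Sxx = 316.15/5111.5 = 0.061851
a = ȳ − b·x̄ = 6.325 − 0.061851·74.25 = 1.732583
ŷ(112) = 1.732583 + 0.061851·112 = 8.659865
residual = y − ŷ = 7.5 − 8.659865 = -1.159865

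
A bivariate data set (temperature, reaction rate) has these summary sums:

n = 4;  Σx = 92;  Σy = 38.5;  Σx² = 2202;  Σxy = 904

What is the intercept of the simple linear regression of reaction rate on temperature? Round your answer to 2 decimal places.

4.68

Sxx = Σx² − (Σx)²/n = 2202 − 2116 = 86
Sxy = Σxy − (Σx)(Σy)/n = 904 − 885.5 = 18.5
b = Sxy/Sxx = 18.5/86 = 0.215116
a = ȳ − b·x̄ = 9.625 − 0.215116·23 = 4.677326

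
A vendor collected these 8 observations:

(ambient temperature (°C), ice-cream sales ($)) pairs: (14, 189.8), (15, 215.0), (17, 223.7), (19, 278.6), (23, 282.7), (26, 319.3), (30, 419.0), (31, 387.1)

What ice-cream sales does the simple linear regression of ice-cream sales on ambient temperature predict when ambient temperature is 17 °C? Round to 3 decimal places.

230.884

n = 8, Σx = 175, Σy = 2315.2, Σxy = 54352.5, Σx² = 4137
Sxx = Σx² − (Σx)²/n = 4137 − 3828.125 = 308.875
Sxy = Σxy − (Σx)(Σy)/n = 54352.5 − 50645 = 3707.5
b = Sxy/Sxx = 3707.5/308.875 = 12.003238
a = ȳ − b·x̄ = 289.4 − 12.003238·21.875 = 26.829178
ŷ(17) = a + b·17 = 26.829178 + 12.003238·17 = 230.884217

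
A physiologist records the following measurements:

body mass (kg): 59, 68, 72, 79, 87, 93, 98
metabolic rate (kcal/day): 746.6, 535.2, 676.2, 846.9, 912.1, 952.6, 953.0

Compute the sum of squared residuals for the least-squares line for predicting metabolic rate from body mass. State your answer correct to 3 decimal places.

52046.078

n = 7, Σx = 556, Σy = 5622.6, Σxy = 457373, Σx² = 45352, Σy² = 4665918.82
Sxx = Σx² − (Σx)²/n = 45352 − 44162.285714 = 1189.714286
Sxy = Σxy − (Σx)(Σy)/n = 457373 − 446595.085714 = 10777.914286
Syy = Σy² − (Σy)²/n = 4665918.82 − 4516232.965714 = 149685.854286
b = Sxy/Sxx = 10777.914286/1189.714286 = 9.059246
SSE = Syy − b·Sxy = 149685.854286 − 9.059246·10777.914286 = 52046.078295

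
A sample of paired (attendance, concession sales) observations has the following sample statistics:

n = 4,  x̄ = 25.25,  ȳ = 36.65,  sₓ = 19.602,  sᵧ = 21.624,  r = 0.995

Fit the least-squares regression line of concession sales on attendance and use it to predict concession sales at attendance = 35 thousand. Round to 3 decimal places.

47.352

b = r · sᵧ/sₓ = 0.995 · 21.624/19.602 = 1.097637
a = ȳ − b·x̄ = 36.65 − 1.097637·25.25 = 8.934666
ŷ(35) = a + b·35 = 8.934666 + 1.097637·35 = 47.351961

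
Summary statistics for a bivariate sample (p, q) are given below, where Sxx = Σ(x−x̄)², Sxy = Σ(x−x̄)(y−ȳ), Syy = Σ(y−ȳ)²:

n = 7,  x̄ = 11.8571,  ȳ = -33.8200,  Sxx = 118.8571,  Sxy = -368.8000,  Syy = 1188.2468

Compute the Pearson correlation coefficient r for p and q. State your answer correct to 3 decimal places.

-0.981

r = Sxy/√(Sxx·Syy) = -368.8/√(141231.568732) = -368.8/375.807888 = -0.981352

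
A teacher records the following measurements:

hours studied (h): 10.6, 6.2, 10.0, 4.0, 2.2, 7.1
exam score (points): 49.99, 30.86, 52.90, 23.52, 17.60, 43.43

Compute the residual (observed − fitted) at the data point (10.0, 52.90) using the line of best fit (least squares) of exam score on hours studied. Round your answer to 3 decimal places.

n = 6, Σx = 40.1, Σy = 218.3, Σxy = 1691.379, Σx² = 322.05
Sxx = Σx² − (Σx)²/n = 322.05 − 268.001667 = 54.048333
Sxy = Σxy − (Σx)(Σy)/n = 1691.379 − 1458.971667 = 232.407333
b = Sxy/Sxx = 232.407333/54.048333 = 4.299991
a = ȳ − b·x̄ = 36.383333 − 4.299991·6.683333 = 7.645062
ŷ(10.0) = 7.645062 + 4.299991·10 = 50.644969
residual = y − ŷ = 52.90 − 50.644969 = 2.255031

2.255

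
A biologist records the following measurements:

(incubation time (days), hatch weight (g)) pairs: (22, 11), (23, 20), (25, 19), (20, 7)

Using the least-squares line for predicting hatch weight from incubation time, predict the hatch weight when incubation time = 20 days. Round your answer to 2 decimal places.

n = 4, Σx = 90, Σy = 57, Σxy = 1317, Σx² = 2038
Sxx = Σx² − (Σx)²/n = 2038 − 2025 = 13
Sxy = Σxy − (Σx)(Σy)/n = 1317 − 1282.5 = 34.5
b = Sxy/Sxx = 34.5/13 = 2.653846
a = ȳ − b·x̄ = 14.25 − 2.653846·22.5 = -45.461538
ŷ(20) = a + b·20 = -45.461538 + 2.653846·20 = 7.615385

7.62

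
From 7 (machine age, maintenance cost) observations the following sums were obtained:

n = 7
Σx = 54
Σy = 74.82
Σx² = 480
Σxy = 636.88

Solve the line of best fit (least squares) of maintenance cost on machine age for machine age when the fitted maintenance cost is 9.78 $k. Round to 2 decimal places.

Sxx = Σx² − (Σx)²/n = 480 − 416.571429 = 63.428571
Sxy = Σxy − (Σx)(Σy)/n = 636.88 − 577.182857 = 59.697143
b = Sxy/Sxx = 59.697143/63.428571 = 0.941171
a = ȳ − b·x̄ = 10.688571 − 0.941171·7.714286 = 3.428108
Set a + b·x = 9.78: x = (9.78 − 3.428108) / 0.941171 = 6.748923

6.75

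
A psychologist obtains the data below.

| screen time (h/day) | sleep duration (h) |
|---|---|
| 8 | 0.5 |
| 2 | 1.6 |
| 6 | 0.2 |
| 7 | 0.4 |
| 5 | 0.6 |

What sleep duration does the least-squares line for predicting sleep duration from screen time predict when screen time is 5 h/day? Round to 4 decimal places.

n = 5, Σx = 28, Σy = 3.3, Σxy = 14.2, Σx² = 178
Sxx = Σx² − (Σx)²/n = 178 − 156.8 = 21.2
Sxy = Σxy − (Σx)(Σy)/n = 14.2 − 18.48 = -4.28
b = Sxy/Sxx = -4.28/21.2 = -0.201887
a = ȳ − b·x̄ = 0.66 − (-0.201887)·5.6 = 1.790566
ŷ(5) = a + b·5 = 1.790566 + (-0.201887)·5 = 0.781132

0.7811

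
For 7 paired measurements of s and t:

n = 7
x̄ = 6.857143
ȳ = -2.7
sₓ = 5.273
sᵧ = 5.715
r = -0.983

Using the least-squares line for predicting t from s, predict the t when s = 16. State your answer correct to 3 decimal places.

b = r · sᵧ/sₓ = -0.983 · 5.715/5.273 = -1.065398
a = ȳ − b·x̄ = -2.7 − (-1.065398)·6.857143 = 4.605588
ŷ(16) = a + b·16 = 4.605588 + (-1.065398)·16 = -12.440784

-12.441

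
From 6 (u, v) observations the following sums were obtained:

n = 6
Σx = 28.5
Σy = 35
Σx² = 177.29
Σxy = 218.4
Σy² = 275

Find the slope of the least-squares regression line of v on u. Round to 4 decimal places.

1.2442

Sxx = Σx² − (Σx)²/n = 177.29 − 135.375 = 41.915
Sxy = Σxy − (Σx)(Σy)/n = 218.4 − 166.25 = 52.15
b = Sxy/Sxx = 52.15/41.915 = 1.244185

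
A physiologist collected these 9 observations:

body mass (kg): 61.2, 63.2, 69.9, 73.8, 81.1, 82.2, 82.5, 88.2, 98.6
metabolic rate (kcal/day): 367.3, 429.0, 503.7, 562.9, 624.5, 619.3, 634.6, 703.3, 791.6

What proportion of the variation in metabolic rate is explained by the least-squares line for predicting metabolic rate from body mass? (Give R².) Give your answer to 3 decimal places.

n = 9, Σx = 700.7, Σy = 5236.2, Σxy = 420332.94, Σx² = 55713.63, Σy² = 3187031.74
Sxx = Σx² − (Σx)²/n = 55713.63 − 54553.387778 = 1160.242222
Sxy = Σxy − (Σx)(Σy)/n = 420332.94 − 407667.26 = 12665.68
Syy = Σy² − (Σy)²/n = 3187031.74 − 3046421.16 = 140610.58
R² = Sxy²/(Sxx·Syy) = (12665.68)²/(1160.242222·140610.58) = 0.983310

0.983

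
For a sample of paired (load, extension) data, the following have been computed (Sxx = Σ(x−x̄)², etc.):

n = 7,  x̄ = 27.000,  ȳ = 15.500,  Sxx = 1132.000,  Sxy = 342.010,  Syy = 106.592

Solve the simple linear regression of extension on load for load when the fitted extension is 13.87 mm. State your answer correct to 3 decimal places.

b = Sxy/Sxx = 342.01/1132 = 0.302129
a = ȳ − b·x̄ = 15.5 − 0.302129·27 = 7.342518
Set a + b·x = 13.87: x = (13.87 − 7.342518) / 0.302129 = 21.604953

21.605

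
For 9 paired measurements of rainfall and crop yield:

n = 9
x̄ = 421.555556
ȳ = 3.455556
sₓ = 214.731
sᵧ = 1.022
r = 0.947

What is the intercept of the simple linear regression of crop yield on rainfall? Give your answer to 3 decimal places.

b = r · sᵧ/sₓ = 0.947 · 1.022/214.731 = 0.004507
a = ȳ − b·x̄ = 3.455556 − 0.004507·421.555556 = 1.555524

1.556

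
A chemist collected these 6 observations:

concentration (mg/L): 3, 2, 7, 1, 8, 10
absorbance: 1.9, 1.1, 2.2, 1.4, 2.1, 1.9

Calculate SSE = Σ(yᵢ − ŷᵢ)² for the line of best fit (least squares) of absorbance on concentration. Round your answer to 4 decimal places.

0.4215

n = 6, Σx = 31, Σy = 10.6, Σxy = 60.5, Σx² = 227, Σy² = 19.64
Sxx = Σx² − (Σx)²/n = 227 − 160.166667 = 66.833333
Sxy = Σxy − (Σx)(Σy)/n = 60.5 − 54.766667 = 5.733333
Syy = Σy² − (Σy)²/n = 19.64 − 18.726667 = 0.913333
b = Sxy/Sxx = 5.733333/66.833333 = 0.085786
SSE = Syy − b·Sxy = 0.913333 − 0.085786·5.733333 = 0.421496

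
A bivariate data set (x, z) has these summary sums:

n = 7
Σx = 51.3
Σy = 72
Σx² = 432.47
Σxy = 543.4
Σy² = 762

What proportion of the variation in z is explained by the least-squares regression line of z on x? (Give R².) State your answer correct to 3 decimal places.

0.205

Sxx = Σx² − (Σx)²/n = 432.47 − 375.955714 = 56.514286
Sxy = Σxy − (Σx)(Σy)/n = 543.4 − 527.657143 = 15.742857
Syy = Σy² − (Σy)²/n = 762 − 740.571429 = 21.428571
R² = Sxy²/(Sxx·Syy) = (15.742857)²/(56.514286·21.428571) = 0.204652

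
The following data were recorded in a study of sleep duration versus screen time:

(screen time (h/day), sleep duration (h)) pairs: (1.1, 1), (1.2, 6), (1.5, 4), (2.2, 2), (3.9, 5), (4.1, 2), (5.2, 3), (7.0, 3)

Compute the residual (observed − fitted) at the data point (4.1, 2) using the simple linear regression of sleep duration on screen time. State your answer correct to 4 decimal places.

-1.1946

n = 8, Σx = 26.2, Σy = 26, Σxy = 83, Σx² = 117.8
Sxx = Σx² − (Σx)²/n = 117.8 − 85.805 = 31.995
Sxy = Σxy − (Σx)(Σy)/n = 83 − 85.15 = -2.15
b = Sxy/Sxx = -2.15/31.995 = -0.067198
a = ȳ − b·x̄ = 3.25 − (-0.067198)·3.275 = 3.470073
ŷ(4.1) = 3.470073 + (-0.067198)·4.1 = 3.194562
residual = y − ŷ = 2 − 3.194562 = -1.194562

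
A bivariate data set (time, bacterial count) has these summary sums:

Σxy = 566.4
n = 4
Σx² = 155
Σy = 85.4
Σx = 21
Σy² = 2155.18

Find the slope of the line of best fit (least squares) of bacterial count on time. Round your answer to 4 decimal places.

2.6380

Sxx = Σx² − (Σx)²/n = 155 − 110.25 = 44.75
Sxy = Σxy − (Σx)(Σy)/n = 566.4 − 448.35 = 118.05
b = Sxy/Sxx = 118.05/44.75 = 2.637989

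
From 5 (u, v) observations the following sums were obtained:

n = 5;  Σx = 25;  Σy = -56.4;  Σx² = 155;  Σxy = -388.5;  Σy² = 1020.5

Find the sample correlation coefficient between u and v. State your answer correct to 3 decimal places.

Sxx = Σx² − (Σx)²/n = 155 − 125 = 30
Sxy = Σxy − (Σx)(Σy)/n = -388.5 − (-282) = -106.5
Syy = Σy² − (Σy)²/n = 1020.5 − 636.192 = 384.308
r = Sxy/√(Sxx·Syy) = -106.5/√(11529.24) = -106.5/107.374299 = -0.991857

-0.992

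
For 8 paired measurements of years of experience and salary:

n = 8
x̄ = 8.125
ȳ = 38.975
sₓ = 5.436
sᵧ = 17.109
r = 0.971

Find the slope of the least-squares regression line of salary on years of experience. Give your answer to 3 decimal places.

b = r · sᵧ/sₓ = 0.971 · 17.109/5.436 = 3.056078

3.056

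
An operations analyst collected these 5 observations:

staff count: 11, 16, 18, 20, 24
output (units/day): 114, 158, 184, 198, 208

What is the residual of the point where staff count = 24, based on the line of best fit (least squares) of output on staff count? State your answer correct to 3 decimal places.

-11.328

n = 5, Σx = 89, Σy = 862, Σxy = 16046, Σx² = 1677
Sxx = Σx² − (Σx)²/n = 1677 − 1584.2 = 92.8
Sxy = Σxy − (Σx)(Σy)/n = 16046 − 15343.6 = 702.4
b = Sxy/Sxx = 702.4/92.8 = 7.568966
a = ȳ − b·x̄ = 172.4 − 7.568966·17.8 = 37.672414
ŷ(24) = 37.672414 + 7.568966·24 = 219.327586
residual = y − ŷ = 208 − 219.327586 = -11.327586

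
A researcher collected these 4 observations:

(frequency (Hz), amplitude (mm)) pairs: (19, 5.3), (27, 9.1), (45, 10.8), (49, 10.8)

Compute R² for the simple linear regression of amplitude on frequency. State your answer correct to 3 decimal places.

n = 4, Σx = 140, Σy = 36, Σxy = 1361.6, Σx² = 5516, Σy² = 344.18
Sxx = Σx² − (Σx)²/n = 5516 − 4900 = 616
Sxy = Σxy − (Σx)(Σy)/n = 1361.6 − 1260 = 101.6
Syy = Σy² − (Σy)²/n = 344.18 − 324 = 20.18
R² = Sxy²/(Sxx·Syy) = (101.6)²/(616·20.18) = 0.830397

0.830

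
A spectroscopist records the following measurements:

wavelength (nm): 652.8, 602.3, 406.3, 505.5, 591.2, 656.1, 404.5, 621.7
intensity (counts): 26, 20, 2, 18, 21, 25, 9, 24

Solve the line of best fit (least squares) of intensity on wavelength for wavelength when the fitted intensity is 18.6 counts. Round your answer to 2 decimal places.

n = 8, Σx = 4440.4, Σy = 145, Σxy = 86309.4, Σx² = 2539638.86
Sxx = Σx² − (Σx)²/n = 2539638.86 − 2464644.02 = 74994.84
Sxy = Σxy − (Σx)(Σy)/n = 86309.4 − 80482.25 = 5827.15
b = Sxy/Sxx = 5827.15/74994.84 = 0.077701
a = ȳ − b·x̄ = 18.125 − 0.077701·555.05 = -25.002762
Set a + b·x = 18.6: x = (18.6 − (-25.002762)) / 0.077701 = 561.163203

561.16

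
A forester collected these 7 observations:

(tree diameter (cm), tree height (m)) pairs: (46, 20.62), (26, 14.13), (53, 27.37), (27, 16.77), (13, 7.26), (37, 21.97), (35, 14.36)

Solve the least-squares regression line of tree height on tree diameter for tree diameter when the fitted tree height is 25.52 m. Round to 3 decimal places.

51.635

n = 7, Σx = 237, Σy = 122.48, Σxy = 4629.17, Σx² = 9093
Sxx = Σx² − (Σx)²/n = 9093 − 8024.142857 = 1068.857143
Sxy = Σxy − (Σx)(Σy)/n = 4629.17 − 4146.822857 = 482.347143
b = Sxy/Sxx = 482.347143/1068.857143 = 0.451274
a = ȳ − b·x̄ = 17.497143 − 0.451274·33.857143 = 2.218304
Set a + b·x = 25.52: x = (25.52 − 2.218304) / 0.451274 = 51.635393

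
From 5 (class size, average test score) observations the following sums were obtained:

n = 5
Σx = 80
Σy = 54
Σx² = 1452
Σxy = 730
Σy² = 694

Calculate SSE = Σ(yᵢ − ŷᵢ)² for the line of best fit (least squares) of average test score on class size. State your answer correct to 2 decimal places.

Sxx = Σx² − (Σx)²/n = 1452 − 1280 = 172
Sxy = Σxy − (Σx)(Σy)/n = 730 − 864 = -134
Syy = Σy² − (Σy)²/n = 694 − 583.2 = 110.8
b = Sxy/Sxx = -134/172 = -0.779070
SSE = Syy − b·Sxy = 110.8 − (-0.779070)·(-134) = 6.404651

6.40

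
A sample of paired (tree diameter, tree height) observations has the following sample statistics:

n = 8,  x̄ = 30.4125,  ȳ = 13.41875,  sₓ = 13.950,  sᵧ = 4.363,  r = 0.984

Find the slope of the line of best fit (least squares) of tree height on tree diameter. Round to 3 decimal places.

0.308

b = r · sᵧ/sₓ = 0.984 · 4.363/13.95 = 0.307756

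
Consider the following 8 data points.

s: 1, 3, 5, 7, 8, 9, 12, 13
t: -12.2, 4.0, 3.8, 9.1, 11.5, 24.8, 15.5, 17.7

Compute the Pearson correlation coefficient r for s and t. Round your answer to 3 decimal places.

0.846

n = 8, Σx = 58, Σy = 74.2, Σxy = 813.8, Σx² = 542, Σy² = 1562.92
Sxx = Σx² − (Σx)²/n = 542 − 420.5 = 121.5
Sxy = Σxy − (Σx)(Σy)/n = 813.8 − 537.95 = 275.85
Syy = Σy² − (Σy)²/n = 1562.92 − 688.205 = 874.715
r = Sxy/√(Sxx·Syy) = 275.85/√(106277.8725) = 275.85/326.002872 = 0.846158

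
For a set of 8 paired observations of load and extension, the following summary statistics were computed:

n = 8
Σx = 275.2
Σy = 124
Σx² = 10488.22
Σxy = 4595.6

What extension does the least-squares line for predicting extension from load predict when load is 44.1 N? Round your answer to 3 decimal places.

18.634

Sxx = Σx² − (Σx)²/n = 10488.22 − 9466.88 = 1021.34
Sxy = Σxy − (Σx)(Σy)/n = 4595.6 − 4265.6 = 330
b = Sxy/Sxx = 330/1021.34 = 0.323105
a = ȳ − b·x̄ = 15.5 − 0.323105·34.4 = 4.385190
ŷ(44.1) = a + b·44.1 = 4.385190 + 0.323105·44.1 = 18.634118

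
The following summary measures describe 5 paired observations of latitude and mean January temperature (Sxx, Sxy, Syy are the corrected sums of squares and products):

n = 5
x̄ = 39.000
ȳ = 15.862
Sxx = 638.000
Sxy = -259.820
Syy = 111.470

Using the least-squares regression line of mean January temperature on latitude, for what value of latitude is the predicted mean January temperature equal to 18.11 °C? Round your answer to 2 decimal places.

b = Sxy/Sxx = -259.82/638 = -0.407241
a = ȳ − b·x̄ = 15.862 − (-0.407241)·39 = 31.744414
Set a + b·x = 18.11: x = (18.11 − 31.744414) / (-0.407241) = 33.479932

33.48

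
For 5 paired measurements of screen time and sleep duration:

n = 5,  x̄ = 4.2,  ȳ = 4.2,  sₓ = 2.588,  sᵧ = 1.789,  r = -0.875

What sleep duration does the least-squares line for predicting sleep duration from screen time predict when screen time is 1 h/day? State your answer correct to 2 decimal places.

6.14

b = r · sᵧ/sₓ = -0.875 · 1.789/2.588 = -0.604859
a = ȳ − b·x̄ = 4.2 − (-0.604859)·4.2 = 6.740408
ŷ(1) = a + b·1 = 6.740408 + (-0.604859)·1 = 6.135549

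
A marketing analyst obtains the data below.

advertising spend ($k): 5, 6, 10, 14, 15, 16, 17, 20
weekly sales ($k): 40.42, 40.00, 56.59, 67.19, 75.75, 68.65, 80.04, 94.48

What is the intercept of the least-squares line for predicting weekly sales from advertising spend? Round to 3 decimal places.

20.625

n = 8, Σx = 103, Σy = 523.12, Σxy = 7433.59, Σx² = 1527
Sxx = Σx² − (Σx)²/n = 1527 − 1326.125 = 200.875
Sxy = Σxy − (Σx)(Σy)/n = 7433.59 − 6735.17 = 698.42
b = Sxy/Sxx = 698.42/200.875 = 3.476889
a = ȳ − b·x̄ = 65.39 − 3.476889·12.875 = 20.625059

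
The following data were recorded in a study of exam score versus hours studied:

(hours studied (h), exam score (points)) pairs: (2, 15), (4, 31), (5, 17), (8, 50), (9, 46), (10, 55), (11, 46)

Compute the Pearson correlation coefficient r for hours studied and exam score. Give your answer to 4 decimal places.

0.8831

n = 7, Σx = 49, Σy = 260, Σxy = 2109, Σx² = 411, Σy² = 11232
Sxx = Σx² − (Σx)²/n = 411 − 343 = 68
Sxy = Σxy − (Σx)(Σy)/n = 2109 − 1820 = 289
Syy = Σy² − (Σy)²/n = 11232 − 9657.142857 = 1574.857143
r = Sxy/√(Sxx·Syy) = 289/√(107090.285714) = 289/327.246521 = 0.883126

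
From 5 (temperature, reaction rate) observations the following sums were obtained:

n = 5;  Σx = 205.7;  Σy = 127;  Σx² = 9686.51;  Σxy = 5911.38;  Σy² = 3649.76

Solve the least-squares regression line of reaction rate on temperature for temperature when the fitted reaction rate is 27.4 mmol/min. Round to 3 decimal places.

44.705

Sxx = Σx² − (Σx)²/n = 9686.51 − 8462.498 = 1224.012
Sxy = Σxy − (Σx)(Σy)/n = 5911.38 − 5224.78 = 686.6
b = Sxy/Sxx = 686.6/1224.012 = 0.560942
a = ȳ − b·x̄ = 25.4 − 0.560942·41.14 = 2.322837
Set a + b·x = 27.4: x = (27.4 − 2.322837) / 0.560942 = 44.705430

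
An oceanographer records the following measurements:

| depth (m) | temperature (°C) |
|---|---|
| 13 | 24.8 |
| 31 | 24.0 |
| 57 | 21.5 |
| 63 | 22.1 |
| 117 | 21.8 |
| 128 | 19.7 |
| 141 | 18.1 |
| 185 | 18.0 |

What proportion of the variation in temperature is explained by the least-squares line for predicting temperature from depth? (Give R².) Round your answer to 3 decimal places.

n = 8, Σx = 735, Σy = 170, Σxy = 14638.5, Σx² = 92527, Σy² = 3656.64
Sxx = Σx² − (Σx)²/n = 92527 − 67528.125 = 24998.875
Sxy = Σxy − (Σx)(Σy)/n = 14638.5 − 15618.75 = -980.25
Syy = Σy² − (Σy)²/n = 3656.64 − 3612.5 = 44.14
R² = Sxy²/(Sxx·Syy) = (-980.25)²/(24998.875·44.14) = 0.870805

0.871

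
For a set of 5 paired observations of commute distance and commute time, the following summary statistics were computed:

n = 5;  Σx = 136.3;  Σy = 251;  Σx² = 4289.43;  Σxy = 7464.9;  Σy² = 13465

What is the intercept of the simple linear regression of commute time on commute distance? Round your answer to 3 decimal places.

Sxx = Σx² − (Σx)²/n = 4289.43 − 3715.538 = 573.892
Sxy = Σxy − (Σx)(Σy)/n = 7464.9 − 6842.26 = 622.64
b = Sxy/Sxx = 622.64/573.892 = 1.084943
a = ȳ − b·x̄ = 50.2 − 1.084943·27.26 = 20.624459

20.624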